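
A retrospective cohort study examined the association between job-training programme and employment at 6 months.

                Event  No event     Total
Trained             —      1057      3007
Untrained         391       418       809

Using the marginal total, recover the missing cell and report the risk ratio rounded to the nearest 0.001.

1.342

The missing cell is in the exposed row: 3007 − 1057 = 1950.
So a = 1950, b = 1057, c = 391, d = 418.
RR = [a/(a+b)] / [c/(c+d)] = (1950/3007) / (391/809) = 0.64849/0.48331 = 1.34175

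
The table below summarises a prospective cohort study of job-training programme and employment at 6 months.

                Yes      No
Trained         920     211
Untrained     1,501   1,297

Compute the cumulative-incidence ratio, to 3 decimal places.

1.516

Cells: a = 920, b = 211, c = 1501, d = 1297.
Risk in exposed = 920/1131 = 0.81344; risk in unexposed = 1501/2798 = 0.53645.
RR = 0.81344 / 0.53645 = 1.51632
The risk among the exposed is 1.52 times that among the unexposed.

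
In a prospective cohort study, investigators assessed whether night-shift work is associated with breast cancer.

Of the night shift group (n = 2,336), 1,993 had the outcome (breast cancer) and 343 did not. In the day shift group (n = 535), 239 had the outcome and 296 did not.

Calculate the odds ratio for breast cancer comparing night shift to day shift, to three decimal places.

7.196

From the description: a = 1993, b = 343, c = 239, d = 296.
OR = (a·d)/(b·c) = (1993 × 296) / (343 × 239) = 589928 / 81977 = 7.19626
The odds of breast cancer are about 7.20 times as high in the night shift group.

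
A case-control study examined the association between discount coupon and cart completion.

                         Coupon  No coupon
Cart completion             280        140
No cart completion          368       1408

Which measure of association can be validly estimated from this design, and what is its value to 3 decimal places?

Reading the table with exposure as columns: a = 280 (Coupon, case), b = 368 (Coupon, non-case), c = 140 (No coupon, case), d = 1408.
This is a case-control study: participants were sampled on outcome status, so risks in the source population cannot be estimated directly — relative risk is not valid here. The odds ratio is the appropriate measure.
OR = (a·d)/(b·c) = (280 × 1408) / (368 × 140) = 394240 / 51520 = 7.65217

7.652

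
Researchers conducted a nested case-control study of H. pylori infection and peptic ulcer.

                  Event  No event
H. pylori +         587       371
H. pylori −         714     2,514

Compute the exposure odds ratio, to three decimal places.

Cells: a = 587, b = 371, c = 714, d = 2514.
OR = (a·d)/(b·c) = (587 × 2514) / (371 × 714) = 1475718 / 264894 = 5.57098
The odds of peptic ulcer are about 5.57 times as high in the h. pylori + group.

5.571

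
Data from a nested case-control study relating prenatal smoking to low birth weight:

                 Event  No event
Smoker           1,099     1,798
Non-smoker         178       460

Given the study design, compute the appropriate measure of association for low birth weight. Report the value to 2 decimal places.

Cells: a = 1099, b = 1798, c = 178, d = 460.
This is a nested case-control study: participants were sampled on outcome status, so risks in the source population cannot be estimated directly — relative risk is not valid here. The odds ratio is the appropriate measure.
OR = (a·d)/(b·c) = (1099 × 460) / (1798 × 178) = 505540 / 320044 = 1.57960

1.58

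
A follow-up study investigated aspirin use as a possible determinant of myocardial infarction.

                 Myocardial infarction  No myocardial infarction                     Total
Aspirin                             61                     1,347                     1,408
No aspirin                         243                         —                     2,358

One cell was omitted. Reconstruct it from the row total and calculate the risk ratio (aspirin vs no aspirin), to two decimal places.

0.42

The missing cell is in the unexposed row: 2358 − 243 = 2115.
So a = 61, b = 1347, c = 243, d = 2115.
RR = [a/(a+b)] / [c/(c+d)] = (61/1408) / (243/2358) = 0.04332/0.10305 = 0.42040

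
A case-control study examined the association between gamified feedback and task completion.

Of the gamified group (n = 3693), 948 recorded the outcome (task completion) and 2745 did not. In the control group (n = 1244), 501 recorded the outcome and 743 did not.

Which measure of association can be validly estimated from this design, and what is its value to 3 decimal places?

From the description: a = 948, b = 2745, c = 501, d = 743.
This is a case-control study: participants were sampled on outcome status, so risks in the source population cannot be estimated directly — relative risk is not valid here. The odds ratio is the appropriate measure.
OR = (a·d)/(b·c) = (948 × 743) / (2745 × 501) = 704364 / 1375245 = 0.51217

0.512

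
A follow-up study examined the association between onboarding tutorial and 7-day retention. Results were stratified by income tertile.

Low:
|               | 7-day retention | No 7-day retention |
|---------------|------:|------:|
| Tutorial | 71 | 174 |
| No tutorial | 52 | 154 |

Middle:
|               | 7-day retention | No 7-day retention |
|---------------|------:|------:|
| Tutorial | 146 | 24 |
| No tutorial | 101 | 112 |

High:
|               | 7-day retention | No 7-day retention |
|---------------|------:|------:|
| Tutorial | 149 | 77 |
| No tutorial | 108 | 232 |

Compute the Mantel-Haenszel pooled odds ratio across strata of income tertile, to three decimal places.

3.116

OR_MH = Σ(aᵢdᵢ/nᵢ) / Σ(bᵢcᵢ/nᵢ), where nᵢ is the stratum total.
Stratum 1 (Low): n = 451; a·d/n = 71·154/451 = 24.2439; b·c/n = 174·52/451 = 20.0621
Stratum 2 (Middle): n = 383; a·d/n = 146·112/383 = 42.6945; b·c/n = 24·101/383 = 6.3290
Stratum 3 (High): n = 566; a·d/n = 149·232/566 = 61.0742; b·c/n = 77·108/566 = 14.6926
OR_MH = (24.2439 + 42.6945 + 61.0742) / (20.0621 + 6.3290 + 14.6926) = 128.0126 / 41.0836 = 3.11590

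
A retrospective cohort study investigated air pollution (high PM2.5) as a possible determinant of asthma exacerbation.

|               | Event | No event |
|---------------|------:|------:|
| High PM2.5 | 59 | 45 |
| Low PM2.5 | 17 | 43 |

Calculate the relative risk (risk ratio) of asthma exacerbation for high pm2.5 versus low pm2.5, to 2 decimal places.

2.00

Cells: a = 59, b = 45, c = 17, d = 43.
Risk in exposed = 59/104 = 0.56731; risk in unexposed = 17/60 = 0.28333.
RR = 0.56731 / 0.28333 = 2.00226
The risk among the exposed is 2.00 times that among the unexposed.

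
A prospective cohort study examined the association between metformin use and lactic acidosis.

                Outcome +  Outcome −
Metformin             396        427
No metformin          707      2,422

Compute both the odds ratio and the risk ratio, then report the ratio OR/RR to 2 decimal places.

Cells: a = 396, b = 427, c = 707, d = 2422.
OR = (396·2422)/(427·707) = 959112/301889 = 3.17704
Risk in exposed = 396/823 = 0.48117; risk in unexposed = 707/3129 = 0.22595; RR = 2.12952
OR/RR = 3.17704 / 2.12952 = 1.49190
The outcome is not rare, so the OR lies further from 1 than the RR.

1.49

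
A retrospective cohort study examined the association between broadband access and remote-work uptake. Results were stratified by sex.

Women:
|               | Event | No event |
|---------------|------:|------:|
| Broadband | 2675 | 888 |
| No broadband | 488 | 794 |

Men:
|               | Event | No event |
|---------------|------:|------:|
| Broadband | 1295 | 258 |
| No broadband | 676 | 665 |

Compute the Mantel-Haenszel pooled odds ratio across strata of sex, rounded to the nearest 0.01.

OR_MH = Σ(aᵢdᵢ/nᵢ) / Σ(bᵢcᵢ/nᵢ), where nᵢ is the stratum total.
Stratum 1 (Women): n = 4845; a·d/n = 2675·794/4845 = 438.3798; b·c/n = 888·488/4845 = 89.4415
Stratum 2 (Men): n = 2894; a·d/n = 1295·665/2894 = 297.5726; b·c/n = 258·676/2894 = 60.2654
OR_MH = (438.3798 + 297.5726) / (89.4415 + 60.2654) = 735.9523 / 149.7069 = 4.91596

4.92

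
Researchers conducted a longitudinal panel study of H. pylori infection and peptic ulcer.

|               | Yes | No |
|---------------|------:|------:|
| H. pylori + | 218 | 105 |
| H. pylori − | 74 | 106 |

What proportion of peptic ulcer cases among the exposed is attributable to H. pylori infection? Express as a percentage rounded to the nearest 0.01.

39.09

Cells: a = 218, b = 105, c = 74, d = 106.
Risk in exposed = 218/323 = 0.67492; risk in unexposed = 74/180 = 0.41111.
RR = 0.67492/0.41111 = 1.64170
AR% = (RR − 1)/RR × 100 = (1.64170 − 1)/1.64170 × 100 = 39.0877%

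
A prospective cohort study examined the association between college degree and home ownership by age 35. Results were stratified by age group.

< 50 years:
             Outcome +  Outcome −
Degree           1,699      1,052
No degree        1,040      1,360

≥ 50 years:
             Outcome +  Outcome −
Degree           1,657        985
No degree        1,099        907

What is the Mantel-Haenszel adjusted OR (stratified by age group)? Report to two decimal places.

1.73

OR_MH = Σ(aᵢdᵢ/nᵢ) / Σ(bᵢcᵢ/nᵢ), where nᵢ is the stratum total.
Stratum 1 (< 50 years): n = 5151; a·d/n = 1699·1360/5151 = 448.5809; b·c/n = 1052·1040/5151 = 212.4015
Stratum 2 (≥ 50 years): n = 4648; a·d/n = 1657·907/4648 = 323.3432; b·c/n = 985·1099/4648 = 232.8991
OR_MH = (448.5809 + 323.3432) / (212.4015 + 232.8991) = 771.9240 / 445.3006 = 1.73349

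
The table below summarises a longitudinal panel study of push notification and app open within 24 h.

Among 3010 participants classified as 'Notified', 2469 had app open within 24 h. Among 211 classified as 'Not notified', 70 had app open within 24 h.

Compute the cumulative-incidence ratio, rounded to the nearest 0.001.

From the description: a = 2469, b = 541, c = 70, d = 141.
Risk in exposed = 2469/3010 = 0.82027; risk in unexposed = 70/211 = 0.33175.
RR = 0.82027 / 0.33175 = 2.47252
The risk among the exposed is 2.47 times that among the unexposed.

2.473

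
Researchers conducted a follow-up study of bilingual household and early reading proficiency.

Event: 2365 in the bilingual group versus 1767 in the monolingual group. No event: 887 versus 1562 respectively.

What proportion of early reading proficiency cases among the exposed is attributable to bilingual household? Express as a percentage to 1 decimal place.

From the description: a = 2365, b = 887, c = 1767, d = 1562.
Risk in exposed = 2365/3252 = 0.72724; risk in unexposed = 1767/3329 = 0.53079.
RR = 0.72724/0.53079 = 1.37012
AR% = (RR − 1)/RR × 100 = (1.37012 − 1)/1.37012 × 100 = 27.0136%

27.0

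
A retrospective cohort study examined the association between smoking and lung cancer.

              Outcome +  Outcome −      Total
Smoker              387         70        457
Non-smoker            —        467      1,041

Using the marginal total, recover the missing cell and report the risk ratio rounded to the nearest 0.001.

The missing cell is in the unexposed row: 1041 − 467 = 574.
So a = 387, b = 70, c = 574, d = 467.
RR = [a/(a+b)] / [c/(c+d)] = (387/457) / (574/1041) = 0.84683/0.55139 = 1.53580

1.536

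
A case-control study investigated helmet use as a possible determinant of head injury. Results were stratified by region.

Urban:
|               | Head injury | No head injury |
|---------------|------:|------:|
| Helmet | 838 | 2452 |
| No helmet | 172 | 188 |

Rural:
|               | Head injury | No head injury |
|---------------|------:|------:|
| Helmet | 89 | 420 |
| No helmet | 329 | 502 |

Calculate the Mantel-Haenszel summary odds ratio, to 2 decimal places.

0.35

OR_MH = Σ(aᵢdᵢ/nᵢ) / Σ(bᵢcᵢ/nᵢ), where nᵢ is the stratum total.
Stratum 1 (Urban): n = 3650; a·d/n = 838·188/3650 = 43.1627; b·c/n = 2452·172/3650 = 115.5463
Stratum 2 (Rural): n = 1340; a·d/n = 89·502/1340 = 33.3418; b·c/n = 420·329/1340 = 103.1194
OR_MH = (43.1627 + 33.3418) / (115.5463 + 103.1194) = 76.5045 / 218.6657 = 0.34987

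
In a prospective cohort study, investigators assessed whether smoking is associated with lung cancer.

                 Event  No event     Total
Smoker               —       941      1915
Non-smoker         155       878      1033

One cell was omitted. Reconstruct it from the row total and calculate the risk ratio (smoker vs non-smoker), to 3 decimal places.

3.390

The missing cell is in the exposed row: 1915 − 941 = 974.
So a = 974, b = 941, c = 155, d = 878.
RR = [a/(a+b)] / [c/(c+d)] = (974/1915) / (155/1033) = 0.50862/0.15005 = 3.38968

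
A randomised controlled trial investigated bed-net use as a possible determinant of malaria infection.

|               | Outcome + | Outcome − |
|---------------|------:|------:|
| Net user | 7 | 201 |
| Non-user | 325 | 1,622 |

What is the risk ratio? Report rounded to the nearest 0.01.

0.20

Cells: a = 7, b = 201, c = 325, d = 1622.
Risk in exposed = 7/208 = 0.03365; risk in unexposed = 325/1947 = 0.16692.
RR = 0.03365 / 0.16692 = 0.20161
The risk is 80% lower among the exposed than among the unexposed.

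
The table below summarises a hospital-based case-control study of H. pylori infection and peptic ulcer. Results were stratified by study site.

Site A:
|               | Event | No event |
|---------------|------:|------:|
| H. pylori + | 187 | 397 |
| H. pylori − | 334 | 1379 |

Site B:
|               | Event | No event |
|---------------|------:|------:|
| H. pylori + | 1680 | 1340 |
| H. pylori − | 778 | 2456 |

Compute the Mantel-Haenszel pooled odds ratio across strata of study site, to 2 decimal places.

3.44

OR_MH = Σ(aᵢdᵢ/nᵢ) / Σ(bᵢcᵢ/nᵢ), where nᵢ is the stratum total.
Stratum 1 (Site A): n = 2297; a·d/n = 187·1379/2297 = 112.2651; b·c/n = 397·334/2297 = 57.7266
Stratum 2 (Site B): n = 6254; a·d/n = 1680·2456/6254 = 659.7506; b·c/n = 1340·778/6254 = 166.6965
OR_MH = (112.2651 + 659.7506) / (57.7266 + 166.6965) = 772.0157 / 224.4231 = 3.44000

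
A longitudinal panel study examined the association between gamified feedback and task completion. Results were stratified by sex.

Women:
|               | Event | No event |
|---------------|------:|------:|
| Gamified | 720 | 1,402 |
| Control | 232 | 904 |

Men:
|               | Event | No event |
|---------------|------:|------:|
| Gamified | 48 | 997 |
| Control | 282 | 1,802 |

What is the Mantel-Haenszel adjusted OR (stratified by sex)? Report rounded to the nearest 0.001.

1.199

OR_MH = Σ(aᵢdᵢ/nᵢ) / Σ(bᵢcᵢ/nᵢ), where nᵢ is the stratum total.
Stratum 1 (Women): n = 3258; a·d/n = 720·904/3258 = 199.7790; b·c/n = 1402·232/3258 = 99.8355
Stratum 2 (Men): n = 3129; a·d/n = 48·1802/3129 = 27.6433; b·c/n = 997·282/3129 = 89.8543
OR_MH = (199.7790 + 27.6433) / (99.8355 + 89.8543) = 227.4223 / 189.6897 = 1.19892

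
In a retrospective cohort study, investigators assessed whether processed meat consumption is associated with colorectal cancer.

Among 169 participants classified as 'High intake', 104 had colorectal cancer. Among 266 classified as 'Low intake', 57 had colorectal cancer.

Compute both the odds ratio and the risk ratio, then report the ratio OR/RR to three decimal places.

From the description: a = 104, b = 65, c = 57, d = 209.
OR = (104·209)/(65·57) = 21736/3705 = 5.86667
Risk in exposed = 104/169 = 0.61538; risk in unexposed = 57/266 = 0.21429; RR = 2.87179
OR/RR = 5.86667 / 2.87179 = 2.04286
The outcome is not rare, so the OR lies further from 1 than the RR.

2.043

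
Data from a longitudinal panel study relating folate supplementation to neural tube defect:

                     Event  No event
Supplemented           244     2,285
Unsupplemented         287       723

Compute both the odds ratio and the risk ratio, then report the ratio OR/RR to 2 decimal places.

0.79

Cells: a = 244, b = 2285, c = 287, d = 723.
OR = (244·723)/(2285·287) = 176412/655795 = 0.26900
Risk in exposed = 244/2529 = 0.09648; risk in unexposed = 287/1010 = 0.28416; RR = 0.33953
OR/RR = 0.26900 / 0.33953 = 0.79228
The outcome is not rare, so the OR lies further from 1 than the RR.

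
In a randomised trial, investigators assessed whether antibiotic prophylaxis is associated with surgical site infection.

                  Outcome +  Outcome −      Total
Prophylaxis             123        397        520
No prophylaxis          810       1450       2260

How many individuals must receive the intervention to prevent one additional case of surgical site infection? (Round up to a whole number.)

9

Risk in treated group = 123/520 = 0.23654; risk in control = 810/2260 = 0.35841.
Absolute risk reduction = 0.35841 − 0.23654 = 0.12187
NNT = 1 / ARR = 1 / 0.12187 = 8.206 → round up → 9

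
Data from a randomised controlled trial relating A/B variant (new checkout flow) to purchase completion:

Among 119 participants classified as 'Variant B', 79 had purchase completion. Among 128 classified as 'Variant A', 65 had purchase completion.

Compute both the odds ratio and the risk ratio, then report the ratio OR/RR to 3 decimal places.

From the description: a = 79, b = 40, c = 65, d = 63.
OR = (79·63)/(40·65) = 4977/2600 = 1.91423
Risk in exposed = 79/119 = 0.66387; risk in unexposed = 65/128 = 0.50781; RR = 1.30730
OR/RR = 1.91423 / 1.30730 = 1.46426
The outcome is not rare, so the OR lies further from 1 than the RR.

1.464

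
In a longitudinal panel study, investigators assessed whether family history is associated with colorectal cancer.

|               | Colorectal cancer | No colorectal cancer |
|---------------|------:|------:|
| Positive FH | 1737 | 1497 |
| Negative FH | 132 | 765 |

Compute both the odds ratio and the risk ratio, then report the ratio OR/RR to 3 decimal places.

1.842

Cells: a = 1737, b = 1497, c = 132, d = 765.
OR = (1737·765)/(1497·132) = 1328805/197604 = 6.72459
Risk in exposed = 1737/3234 = 0.53711; risk in unexposed = 132/897 = 0.14716; RR = 3.64988
OR/RR = 6.72459 / 3.64988 = 1.84241
The outcome is not rare, so the OR lies further from 1 than the RR.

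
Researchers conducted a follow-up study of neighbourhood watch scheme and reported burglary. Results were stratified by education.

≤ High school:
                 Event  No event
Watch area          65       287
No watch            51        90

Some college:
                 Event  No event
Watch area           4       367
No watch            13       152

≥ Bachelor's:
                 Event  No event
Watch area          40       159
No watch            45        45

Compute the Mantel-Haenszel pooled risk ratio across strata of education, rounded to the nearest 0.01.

0.42

RR_MH = Σ(aᵢ·n₀ᵢ/nᵢ) / Σ(cᵢ·n₁ᵢ/nᵢ), with n₁ᵢ = aᵢ+bᵢ (exposed), n₀ᵢ = cᵢ+dᵢ (unexposed), nᵢ = n₁ᵢ+n₀ᵢ.
Stratum 1 (≤ High school): n₁ = 352, n₀ = 141, n = 493; a·n₀/n = 65·141/493 = 18.5903; c·n₁/n = 51·352/493 = 36.4138
Stratum 2 (Some college): n₁ = 371, n₀ = 165, n = 536; a·n₀/n = 4·165/536 = 1.2313; c·n₁/n = 13·371/536 = 8.9981
Stratum 3 (≥ Bachelor's): n₁ = 199, n₀ = 90, n = 289; a·n₀/n = 40·90/289 = 12.4567; c·n₁/n = 45·199/289 = 30.9862
RR_MH = (18.5903 + 1.2313 + 12.4567) / (36.4138 + 8.9981 + 30.9862) = 32.2784 / 76.3981 = 0.42250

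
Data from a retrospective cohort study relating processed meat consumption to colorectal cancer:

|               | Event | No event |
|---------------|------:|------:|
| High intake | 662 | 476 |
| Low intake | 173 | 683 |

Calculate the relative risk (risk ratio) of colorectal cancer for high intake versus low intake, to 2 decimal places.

Cells: a = 662, b = 476, c = 173, d = 683.
Risk in exposed = 662/1138 = 0.58172; risk in unexposed = 173/856 = 0.20210.
RR = 0.58172 / 0.20210 = 2.87835
The risk among the exposed is 2.88 times that among the unexposed.

2.88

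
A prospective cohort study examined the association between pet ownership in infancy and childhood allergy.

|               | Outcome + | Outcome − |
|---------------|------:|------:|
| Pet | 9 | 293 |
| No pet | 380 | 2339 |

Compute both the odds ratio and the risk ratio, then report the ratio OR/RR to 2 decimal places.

Cells: a = 9, b = 293, c = 380, d = 2339.
OR = (9·2339)/(293·380) = 21051/111340 = 0.18907
Risk in exposed = 9/302 = 0.02980; risk in unexposed = 380/2719 = 0.13976; RR = 0.21324
OR/RR = 0.18907 / 0.21324 = 0.88667
The outcome is not rare, so the OR lies further from 1 than the RR.

0.89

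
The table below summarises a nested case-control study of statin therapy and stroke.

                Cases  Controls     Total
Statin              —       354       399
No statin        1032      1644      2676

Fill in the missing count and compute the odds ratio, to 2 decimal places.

0.20

The missing cell is in the exposed row: 399 − 354 = 45.
So a = 45, b = 354, c = 1032, d = 1644.
OR = (a·d)/(b·c) = (45 × 1644) / (354 × 1032) = 73980 / 365328 = 0.20250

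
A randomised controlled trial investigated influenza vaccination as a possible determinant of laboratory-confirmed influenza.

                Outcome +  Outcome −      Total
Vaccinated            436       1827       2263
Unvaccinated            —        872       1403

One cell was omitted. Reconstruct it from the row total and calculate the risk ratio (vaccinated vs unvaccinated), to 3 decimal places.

0.509

The missing cell is in the unexposed row: 1403 − 872 = 531.
So a = 436, b = 1827, c = 531, d = 872.
RR = [a/(a+b)] / [c/(c+d)] = (436/2263) / (531/1403) = 0.19266/0.37847 = 0.50906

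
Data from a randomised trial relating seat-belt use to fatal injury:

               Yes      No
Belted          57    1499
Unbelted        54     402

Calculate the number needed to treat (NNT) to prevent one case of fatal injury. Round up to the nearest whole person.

Risk in treated group = 57/1556 = 0.03663; risk in control = 54/456 = 0.11842.
Absolute risk reduction = 0.11842 − 0.03663 = 0.08179
NNT = 1 / ARR = 1 / 0.08179 = 12.227 → round up → 13

13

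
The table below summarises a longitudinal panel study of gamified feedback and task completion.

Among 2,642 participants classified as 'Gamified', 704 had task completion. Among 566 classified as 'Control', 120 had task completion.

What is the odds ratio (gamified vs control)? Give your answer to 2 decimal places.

From the description: a = 704, b = 1938, c = 120, d = 446.
OR = (a·d)/(b·c) = (704 × 446) / (1938 × 120) = 313984 / 232560 = 1.35012
The odds of task completion are about 1.35 times as high in the gamified group.

1.35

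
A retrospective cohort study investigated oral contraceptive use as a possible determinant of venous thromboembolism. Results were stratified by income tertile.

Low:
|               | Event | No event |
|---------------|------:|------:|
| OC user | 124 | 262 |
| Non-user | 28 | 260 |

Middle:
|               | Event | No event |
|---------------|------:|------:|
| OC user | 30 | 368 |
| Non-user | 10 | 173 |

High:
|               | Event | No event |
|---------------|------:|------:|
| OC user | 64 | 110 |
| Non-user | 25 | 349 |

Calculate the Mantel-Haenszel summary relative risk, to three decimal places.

RR_MH = Σ(aᵢ·n₀ᵢ/nᵢ) / Σ(cᵢ·n₁ᵢ/nᵢ), with n₁ᵢ = aᵢ+bᵢ (exposed), n₀ᵢ = cᵢ+dᵢ (unexposed), nᵢ = n₁ᵢ+n₀ᵢ.
Stratum 1 (Low): n₁ = 386, n₀ = 288, n = 674; a·n₀/n = 124·288/674 = 52.9852; c·n₁/n = 28·386/674 = 16.0356
Stratum 2 (Middle): n₁ = 398, n₀ = 183, n = 581; a·n₀/n = 30·183/581 = 9.4492; c·n₁/n = 10·398/581 = 6.8503
Stratum 3 (High): n₁ = 174, n₀ = 374, n = 548; a·n₀/n = 64·374/548 = 43.6788; c·n₁/n = 25·174/548 = 7.9380
RR_MH = (52.9852 + 9.4492 + 43.6788) / (16.0356 + 6.8503 + 7.9380) = 106.1132 / 30.8238 = 3.44257

3.443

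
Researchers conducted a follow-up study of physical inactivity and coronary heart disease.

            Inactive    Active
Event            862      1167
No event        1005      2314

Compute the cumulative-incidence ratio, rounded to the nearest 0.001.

1.377

Reading the table with exposure as columns: a = 862 (Inactive, case), b = 1005 (Inactive, non-case), c = 1167 (Active, case), d = 2314.
Risk in exposed = 862/1867 = 0.46170; risk in unexposed = 1167/3481 = 0.33525.
RR = 0.46170 / 0.33525 = 1.37720
The risk among the exposed is 1.38 times that among the unexposed.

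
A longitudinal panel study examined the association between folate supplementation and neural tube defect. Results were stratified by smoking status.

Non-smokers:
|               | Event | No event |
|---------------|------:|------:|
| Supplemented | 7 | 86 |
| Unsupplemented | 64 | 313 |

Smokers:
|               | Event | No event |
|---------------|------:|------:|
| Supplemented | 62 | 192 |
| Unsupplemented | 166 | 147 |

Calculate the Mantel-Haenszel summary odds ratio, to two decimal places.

0.31

OR_MH = Σ(aᵢdᵢ/nᵢ) / Σ(bᵢcᵢ/nᵢ), where nᵢ is the stratum total.
Stratum 1 (Non-smokers): n = 470; a·d/n = 7·313/470 = 4.6617; b·c/n = 86·64/470 = 11.7106
Stratum 2 (Smokers): n = 567; a·d/n = 62·147/567 = 16.0741; b·c/n = 192·166/567 = 56.2116
OR_MH = (4.6617 + 16.0741) / (11.7106 + 56.2116) = 20.7358 / 67.9223 = 0.30529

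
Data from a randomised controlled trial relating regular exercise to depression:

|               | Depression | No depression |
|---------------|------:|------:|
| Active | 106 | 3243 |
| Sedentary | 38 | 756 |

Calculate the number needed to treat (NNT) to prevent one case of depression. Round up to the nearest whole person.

Risk in treated group = 106/3349 = 0.03165; risk in control = 38/794 = 0.04786.
Absolute risk reduction = 0.04786 − 0.03165 = 0.01621
NNT = 1 / ARR = 1 / 0.01621 = 61.699 → round up → 62

62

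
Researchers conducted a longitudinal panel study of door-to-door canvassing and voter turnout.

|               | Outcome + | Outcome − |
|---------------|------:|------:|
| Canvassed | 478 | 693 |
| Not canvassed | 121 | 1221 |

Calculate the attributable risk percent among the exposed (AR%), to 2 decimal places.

77.91

Cells: a = 478, b = 693, c = 121, d = 1221.
Risk in exposed = 478/1171 = 0.40820; risk in unexposed = 121/1342 = 0.09016.
RR = 0.40820/0.09016 = 4.52729
AR% = (RR − 1)/RR × 100 = (4.52729 − 1)/4.52729 × 100 = 77.9117%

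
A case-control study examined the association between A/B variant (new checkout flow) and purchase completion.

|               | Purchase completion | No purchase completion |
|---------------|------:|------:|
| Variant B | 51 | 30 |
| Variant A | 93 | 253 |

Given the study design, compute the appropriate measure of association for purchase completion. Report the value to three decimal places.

4.625

Cells: a = 51, b = 30, c = 93, d = 253.
This is a case-control study: participants were sampled on outcome status, so risks in the source population cannot be estimated directly — relative risk is not valid here. The odds ratio is the appropriate measure.
OR = (a·d)/(b·c) = (51 × 253) / (30 × 93) = 12903 / 2790 = 4.62473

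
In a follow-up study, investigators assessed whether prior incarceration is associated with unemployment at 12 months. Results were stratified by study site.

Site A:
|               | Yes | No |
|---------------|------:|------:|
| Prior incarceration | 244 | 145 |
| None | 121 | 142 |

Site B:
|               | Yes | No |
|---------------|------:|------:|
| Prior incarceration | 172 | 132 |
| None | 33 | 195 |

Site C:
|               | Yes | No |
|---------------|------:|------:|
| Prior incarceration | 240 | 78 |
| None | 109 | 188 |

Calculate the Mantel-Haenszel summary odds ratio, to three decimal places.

3.875

OR_MH = Σ(aᵢdᵢ/nᵢ) / Σ(bᵢcᵢ/nᵢ), where nᵢ is the stratum total.
Stratum 1 (Site A): n = 652; a·d/n = 244·142/652 = 53.1411; b·c/n = 145·121/652 = 26.9095
Stratum 2 (Site B): n = 532; a·d/n = 172·195/532 = 63.0451; b·c/n = 132·33/532 = 8.1880
Stratum 3 (Site C): n = 615; a·d/n = 240·188/615 = 73.3659; b·c/n = 78·109/615 = 13.8244
OR_MH = (53.1411 + 63.0451 + 73.3659) / (26.9095 + 8.1880 + 13.8244) = 189.5521 / 48.9219 = 3.87459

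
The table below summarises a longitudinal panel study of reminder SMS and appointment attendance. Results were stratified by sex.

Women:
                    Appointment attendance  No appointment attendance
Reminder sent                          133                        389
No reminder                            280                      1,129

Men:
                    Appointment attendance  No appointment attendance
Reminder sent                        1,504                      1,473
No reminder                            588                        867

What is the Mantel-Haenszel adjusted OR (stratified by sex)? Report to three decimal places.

OR_MH = Σ(aᵢdᵢ/nᵢ) / Σ(bᵢcᵢ/nᵢ), where nᵢ is the stratum total.
Stratum 1 (Women): n = 1931; a·d/n = 133·1129/1931 = 77.7613; b·c/n = 389·280/1931 = 56.4060
Stratum 2 (Men): n = 4432; a·d/n = 1504·867/4432 = 294.2166; b·c/n = 1473·588/4432 = 195.4251
OR_MH = (77.7613 + 294.2166) / (56.4060 + 195.4251) = 371.9779 / 251.8311 = 1.47709

1.477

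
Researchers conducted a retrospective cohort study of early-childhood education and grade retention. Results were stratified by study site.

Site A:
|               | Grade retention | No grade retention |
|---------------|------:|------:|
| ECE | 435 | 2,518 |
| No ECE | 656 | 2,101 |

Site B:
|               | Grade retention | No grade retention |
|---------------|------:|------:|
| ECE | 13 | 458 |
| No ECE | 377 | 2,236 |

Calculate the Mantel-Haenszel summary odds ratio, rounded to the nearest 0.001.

0.491

OR_MH = Σ(aᵢdᵢ/nᵢ) / Σ(bᵢcᵢ/nᵢ), where nᵢ is the stratum total.
Stratum 1 (Site A): n = 5710; a·d/n = 435·2101/5710 = 160.0587; b·c/n = 2518·656/5710 = 289.2834
Stratum 2 (Site B): n = 3084; a·d/n = 13·2236/3084 = 9.4254; b·c/n = 458·377/3084 = 55.9877
OR_MH = (160.0587 + 9.4254) / (289.2834 + 55.9877) = 169.4841 / 345.2710 = 0.49087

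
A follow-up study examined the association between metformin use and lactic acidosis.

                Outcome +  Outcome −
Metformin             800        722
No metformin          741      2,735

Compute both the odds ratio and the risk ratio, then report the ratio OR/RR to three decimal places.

Cells: a = 800, b = 722, c = 741, d = 2735.
OR = (800·2735)/(722·741) = 2188000/535002 = 4.08970
Risk in exposed = 800/1522 = 0.52562; risk in unexposed = 741/3476 = 0.21318; RR = 2.46568
OR/RR = 4.08970 / 2.46568 = 1.65865
The outcome is not rare, so the OR lies further from 1 than the RR.

1.659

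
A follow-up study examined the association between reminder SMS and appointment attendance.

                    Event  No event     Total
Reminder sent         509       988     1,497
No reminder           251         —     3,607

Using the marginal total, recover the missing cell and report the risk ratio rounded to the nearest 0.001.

4.886

The missing cell is in the unexposed row: 3607 − 251 = 3356.
So a = 509, b = 988, c = 251, d = 3356.
RR = [a/(a+b)] / [c/(c+d)] = (509/1497) / (251/3607) = 0.34001/0.06959 = 4.88617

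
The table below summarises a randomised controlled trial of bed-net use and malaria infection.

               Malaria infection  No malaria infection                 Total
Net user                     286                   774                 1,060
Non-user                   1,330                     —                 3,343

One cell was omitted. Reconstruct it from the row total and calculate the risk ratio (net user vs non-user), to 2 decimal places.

0.68

The missing cell is in the unexposed row: 3343 − 1330 = 2013.
So a = 286, b = 774, c = 1330, d = 2013.
RR = [a/(a+b)] / [c/(c+d)] = (286/1060) / (1330/3343) = 0.26981/0.39785 = 0.67818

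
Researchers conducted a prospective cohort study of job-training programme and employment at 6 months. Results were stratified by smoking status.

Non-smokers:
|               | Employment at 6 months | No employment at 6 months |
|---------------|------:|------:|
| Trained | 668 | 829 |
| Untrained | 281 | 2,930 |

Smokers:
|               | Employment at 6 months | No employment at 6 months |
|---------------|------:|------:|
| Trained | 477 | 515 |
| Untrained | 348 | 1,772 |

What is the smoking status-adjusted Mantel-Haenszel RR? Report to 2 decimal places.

RR_MH = Σ(aᵢ·n₀ᵢ/nᵢ) / Σ(cᵢ·n₁ᵢ/nᵢ), with n₁ᵢ = aᵢ+bᵢ (exposed), n₀ᵢ = cᵢ+dᵢ (unexposed), nᵢ = n₁ᵢ+n₀ᵢ.
Stratum 1 (Non-smokers): n₁ = 1497, n₀ = 3211, n = 4708; a·n₀/n = 668·3211/4708 = 455.5964; c·n₁/n = 281·1497/4708 = 89.3494
Stratum 2 (Smokers): n₁ = 992, n₀ = 2120, n = 3112; a·n₀/n = 477·2120/3112 = 324.9486; c·n₁/n = 348·992/3112 = 110.9306
RR_MH = (455.5964 + 324.9486) / (89.3494 + 110.9306) = 780.5450 / 200.2800 = 3.89727

3.90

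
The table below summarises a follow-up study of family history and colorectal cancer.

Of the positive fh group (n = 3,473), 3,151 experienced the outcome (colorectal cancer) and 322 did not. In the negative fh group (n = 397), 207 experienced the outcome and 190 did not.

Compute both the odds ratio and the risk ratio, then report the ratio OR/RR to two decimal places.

From the description: a = 3151, b = 322, c = 207, d = 190.
OR = (3151·190)/(322·207) = 598690/66654 = 8.98206
Risk in exposed = 3151/3473 = 0.90728; risk in unexposed = 207/397 = 0.52141; RR = 1.74006
OR/RR = 8.98206 / 1.74006 = 5.16193
The outcome is not rare, so the OR lies further from 1 than the RR.

5.16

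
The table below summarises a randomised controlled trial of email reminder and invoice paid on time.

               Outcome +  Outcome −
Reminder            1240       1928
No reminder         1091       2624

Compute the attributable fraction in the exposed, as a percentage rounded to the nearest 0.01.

Cells: a = 1240, b = 1928, c = 1091, d = 2624.
Risk in exposed = 1240/3168 = 0.39141; risk in unexposed = 1091/3715 = 0.29367.
RR = 0.39141/0.29367 = 1.33282
AR% = (RR − 1)/RR × 100 = (1.33282 − 1)/1.33282 × 100 = 24.9710%

24.97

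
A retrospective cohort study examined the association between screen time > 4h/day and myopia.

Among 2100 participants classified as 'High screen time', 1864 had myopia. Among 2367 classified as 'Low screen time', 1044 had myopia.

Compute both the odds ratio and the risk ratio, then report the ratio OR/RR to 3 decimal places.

From the description: a = 1864, b = 236, c = 1044, d = 1323.
OR = (1864·1323)/(236·1044) = 2466072/246384 = 10.00906
Risk in exposed = 1864/2100 = 0.88762; risk in unexposed = 1044/2367 = 0.44106; RR = 2.01245
OR/RR = 10.00906 / 2.01245 = 4.97358
The outcome is not rare, so the OR lies further from 1 than the RR.

4.974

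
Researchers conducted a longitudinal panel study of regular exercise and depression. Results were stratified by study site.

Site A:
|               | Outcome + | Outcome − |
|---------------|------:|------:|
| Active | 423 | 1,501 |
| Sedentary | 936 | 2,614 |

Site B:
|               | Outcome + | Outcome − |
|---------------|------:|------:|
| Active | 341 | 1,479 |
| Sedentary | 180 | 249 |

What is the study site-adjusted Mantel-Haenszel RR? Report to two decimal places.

0.71

RR_MH = Σ(aᵢ·n₀ᵢ/nᵢ) / Σ(cᵢ·n₁ᵢ/nᵢ), with n₁ᵢ = aᵢ+bᵢ (exposed), n₀ᵢ = cᵢ+dᵢ (unexposed), nᵢ = n₁ᵢ+n₀ᵢ.
Stratum 1 (Site A): n₁ = 1924, n₀ = 3550, n = 5474; a·n₀/n = 423·3550/5474 = 274.3241; c·n₁/n = 936·1924/5474 = 328.9850
Stratum 2 (Site B): n₁ = 1820, n₀ = 429, n = 2249; a·n₀/n = 341·429/2249 = 65.0462; c·n₁/n = 180·1820/2249 = 145.6647
RR_MH = (274.3241 + 65.0462) / (328.9850 + 145.6647) = 339.3703 / 474.6498 = 0.71499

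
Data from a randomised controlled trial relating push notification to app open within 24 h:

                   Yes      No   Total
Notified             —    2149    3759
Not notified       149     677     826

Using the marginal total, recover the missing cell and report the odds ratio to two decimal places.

The missing cell is in the exposed row: 3759 − 2149 = 1610.
So a = 1610, b = 2149, c = 149, d = 677.
OR = (a·d)/(b·c) = (1610 × 677) / (2149 × 149) = 1089970 / 320201 = 3.40402

3.40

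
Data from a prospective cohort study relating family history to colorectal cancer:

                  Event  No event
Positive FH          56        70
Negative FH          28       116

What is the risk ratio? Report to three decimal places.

Cells: a = 56, b = 70, c = 28, d = 116.
Risk in exposed = 56/126 = 0.44444; risk in unexposed = 28/144 = 0.19444.
RR = 0.44444 / 0.19444 = 2.28571
The risk among the exposed is 2.29 times that among the unexposed.

2.286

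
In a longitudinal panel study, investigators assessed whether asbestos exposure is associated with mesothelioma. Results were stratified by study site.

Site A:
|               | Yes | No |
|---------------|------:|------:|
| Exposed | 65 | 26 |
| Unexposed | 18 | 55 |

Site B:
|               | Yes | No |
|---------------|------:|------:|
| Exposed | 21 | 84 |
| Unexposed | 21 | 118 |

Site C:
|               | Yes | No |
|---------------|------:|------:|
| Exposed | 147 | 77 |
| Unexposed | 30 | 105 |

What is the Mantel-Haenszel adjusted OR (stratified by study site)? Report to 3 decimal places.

OR_MH = Σ(aᵢdᵢ/nᵢ) / Σ(bᵢcᵢ/nᵢ), where nᵢ is the stratum total.
Stratum 1 (Site A): n = 164; a·d/n = 65·55/164 = 21.7988; b·c/n = 26·18/164 = 2.8537
Stratum 2 (Site B): n = 244; a·d/n = 21·118/244 = 10.1557; b·c/n = 84·21/244 = 7.2295
Stratum 3 (Site C): n = 359; a·d/n = 147·105/359 = 42.9944; b·c/n = 77·30/359 = 6.4345
OR_MH = (21.7988 + 10.1557 + 42.9944) / (2.8537 + 7.2295 + 6.4345) = 74.9489 / 16.5177 = 4.53749

4.537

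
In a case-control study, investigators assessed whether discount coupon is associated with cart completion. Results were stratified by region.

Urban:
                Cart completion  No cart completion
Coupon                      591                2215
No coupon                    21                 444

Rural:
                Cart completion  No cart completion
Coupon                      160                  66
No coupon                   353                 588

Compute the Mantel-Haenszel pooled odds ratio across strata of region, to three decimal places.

OR_MH = Σ(aᵢdᵢ/nᵢ) / Σ(bᵢcᵢ/nᵢ), where nᵢ is the stratum total.
Stratum 1 (Urban): n = 3271; a·d/n = 591·444/3271 = 80.2213; b·c/n = 2215·21/3271 = 14.2204
Stratum 2 (Rural): n = 1167; a·d/n = 160·588/1167 = 80.6170; b·c/n = 66·353/1167 = 19.9640
OR_MH = (80.2213 + 80.6170) / (14.2204 + 19.9640) = 160.8383 / 34.1844 = 4.70502

4.705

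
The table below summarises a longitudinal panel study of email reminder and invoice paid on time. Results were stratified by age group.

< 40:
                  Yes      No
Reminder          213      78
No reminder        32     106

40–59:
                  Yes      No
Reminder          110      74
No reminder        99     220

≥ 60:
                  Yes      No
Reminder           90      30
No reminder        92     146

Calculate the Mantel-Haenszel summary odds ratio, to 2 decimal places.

4.89

OR_MH = Σ(aᵢdᵢ/nᵢ) / Σ(bᵢcᵢ/nᵢ), where nᵢ is the stratum total.
Stratum 1 (< 40): n = 429; a·d/n = 213·106/429 = 52.6294; b·c/n = 78·32/429 = 5.8182
Stratum 2 (40–59): n = 503; a·d/n = 110·220/503 = 48.1113; b·c/n = 74·99/503 = 14.5646
Stratum 3 (≥ 60): n = 358; a·d/n = 90·146/358 = 36.7039; b·c/n = 30·92/358 = 7.7095
OR_MH = (52.6294 + 48.1113 + 36.7039) / (5.8182 + 14.5646 + 7.7095) = 137.4446 / 28.0923 = 4.89261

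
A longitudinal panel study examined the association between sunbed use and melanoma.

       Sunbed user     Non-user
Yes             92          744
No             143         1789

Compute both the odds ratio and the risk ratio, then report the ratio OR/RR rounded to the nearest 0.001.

1.161

Reading the table with exposure as columns: a = 92 (Sunbed user, case), b = 143 (Sunbed user, non-case), c = 744 (Non-user, case), d = 1789.
OR = (92·1789)/(143·744) = 164588/106392 = 1.54700
Risk in exposed = 92/235 = 0.39149; risk in unexposed = 744/2533 = 0.29372; RR = 1.33285
OR/RR = 1.54700 / 1.33285 = 1.16067
The outcome is not rare, so the OR lies further from 1 than the RR.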